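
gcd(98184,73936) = 8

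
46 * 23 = 1058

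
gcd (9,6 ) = 3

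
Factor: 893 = 19^1*47^1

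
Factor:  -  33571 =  - 59^1*569^1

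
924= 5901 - 4977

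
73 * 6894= 503262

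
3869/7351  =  3869/7351 = 0.53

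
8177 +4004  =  12181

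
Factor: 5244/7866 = 2^1 * 3^( - 1) = 2/3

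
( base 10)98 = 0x62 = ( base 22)4a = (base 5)343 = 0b1100010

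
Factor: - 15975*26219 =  - 418848525  =  -3^2  *  5^2*71^1 * 157^1*167^1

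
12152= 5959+6193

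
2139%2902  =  2139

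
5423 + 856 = 6279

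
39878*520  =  20736560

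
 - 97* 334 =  - 32398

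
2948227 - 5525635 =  - 2577408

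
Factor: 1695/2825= 3/5 = 3^1*5^( - 1 ) 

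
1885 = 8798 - 6913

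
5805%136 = 93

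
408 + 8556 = 8964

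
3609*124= 447516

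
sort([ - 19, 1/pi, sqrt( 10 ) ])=[-19,1/pi, sqrt( 10 ) ] 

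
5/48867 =5/48867 = 0.00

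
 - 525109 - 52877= -577986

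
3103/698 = 4 + 311/698 = 4.45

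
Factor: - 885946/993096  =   - 2^( - 2) * 3^ (-2 )*13^( - 1)*1061^(-1) * 442973^1 = -442973/496548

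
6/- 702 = -1/117 = - 0.01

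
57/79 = 57/79 = 0.72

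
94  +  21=115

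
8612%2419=1355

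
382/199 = 1 + 183/199 = 1.92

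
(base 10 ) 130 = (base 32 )42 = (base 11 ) 109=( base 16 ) 82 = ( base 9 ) 154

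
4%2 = 0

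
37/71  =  37/71 = 0.52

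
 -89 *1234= - 109826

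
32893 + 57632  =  90525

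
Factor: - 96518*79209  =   - 7645094262 = - 2^1* 3^2*13^1*677^1*48259^1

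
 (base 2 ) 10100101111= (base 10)1327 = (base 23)2BG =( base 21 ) 304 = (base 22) 2g7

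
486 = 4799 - 4313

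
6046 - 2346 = 3700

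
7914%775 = 164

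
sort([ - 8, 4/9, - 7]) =[-8 , - 7,4/9] 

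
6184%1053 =919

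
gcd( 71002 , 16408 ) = 2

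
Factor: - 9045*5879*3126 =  - 2^1*3^4*5^1 * 67^1*521^1*5879^1 = - 166226784930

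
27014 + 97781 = 124795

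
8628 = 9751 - 1123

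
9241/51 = 9241/51= 181.20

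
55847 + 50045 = 105892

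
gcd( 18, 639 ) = 9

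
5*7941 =39705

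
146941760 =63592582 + 83349178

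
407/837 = 407/837 = 0.49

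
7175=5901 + 1274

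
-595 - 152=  - 747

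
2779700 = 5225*532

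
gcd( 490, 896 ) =14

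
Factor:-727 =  - 727^1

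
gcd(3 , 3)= 3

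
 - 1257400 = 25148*( - 50) 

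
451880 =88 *5135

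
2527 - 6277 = -3750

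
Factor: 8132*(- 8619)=-2^2*3^1*13^2*17^1*19^1*107^1 = -70089708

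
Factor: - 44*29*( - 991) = 2^2*11^1*29^1*991^1 = 1264516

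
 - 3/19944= - 1  +  6647/6648 = - 0.00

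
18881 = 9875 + 9006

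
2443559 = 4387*557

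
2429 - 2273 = 156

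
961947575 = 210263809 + 751683766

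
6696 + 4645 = 11341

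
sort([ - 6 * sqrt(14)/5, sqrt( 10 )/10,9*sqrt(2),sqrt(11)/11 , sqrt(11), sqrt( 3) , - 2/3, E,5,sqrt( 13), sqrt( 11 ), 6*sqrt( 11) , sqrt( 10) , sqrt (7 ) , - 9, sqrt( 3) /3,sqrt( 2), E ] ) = [ - 9 ,-6*sqrt( 14)/5, - 2/3,sqrt( 11)/11,sqrt(10 ) /10,sqrt( 3)/3,sqrt( 2 ), sqrt(3),  sqrt ( 7), E,E,  sqrt( 10), sqrt( 11),  sqrt ( 11), sqrt( 13),5,9*sqrt(2), 6  *  sqrt( 11) ]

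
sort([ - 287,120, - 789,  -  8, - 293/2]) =[ -789, - 287, - 293/2,-8,  120]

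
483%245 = 238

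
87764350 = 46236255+41528095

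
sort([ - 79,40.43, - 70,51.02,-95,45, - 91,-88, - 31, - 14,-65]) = [ - 95, - 91, - 88, - 79, - 70,-65, - 31, - 14,40.43, 45, 51.02] 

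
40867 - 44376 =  - 3509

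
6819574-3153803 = 3665771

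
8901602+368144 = 9269746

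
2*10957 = 21914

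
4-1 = 3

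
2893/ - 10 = -2893/10 = - 289.30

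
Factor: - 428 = -2^2  *107^1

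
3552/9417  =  1184/3139  =  0.38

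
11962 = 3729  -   - 8233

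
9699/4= 2424 + 3/4 = 2424.75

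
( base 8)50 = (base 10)40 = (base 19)22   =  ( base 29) 1b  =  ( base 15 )2a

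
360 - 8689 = - 8329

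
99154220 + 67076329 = 166230549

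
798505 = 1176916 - 378411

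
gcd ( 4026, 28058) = 2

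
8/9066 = 4/4533 = 0.00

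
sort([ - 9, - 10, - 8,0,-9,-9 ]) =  [ - 10,-9,-9, -9,  -  8, 0]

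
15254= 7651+7603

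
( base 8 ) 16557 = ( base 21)h1h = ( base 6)54515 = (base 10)7535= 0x1D6F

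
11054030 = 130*85031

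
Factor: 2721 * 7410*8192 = 2^14*3^2*5^1*13^1*19^1 * 907^1=165172101120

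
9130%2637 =1219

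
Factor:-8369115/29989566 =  - 2789705/9996522 = -2^( - 1 )*3^( - 1 )*5^1*89^1*389^(-1)*4283^(-1)*6269^1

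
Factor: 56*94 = 2^4*7^1*47^1 = 5264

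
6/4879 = 6/4879 = 0.00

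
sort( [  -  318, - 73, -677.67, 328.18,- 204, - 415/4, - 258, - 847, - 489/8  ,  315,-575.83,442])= [  -  847 , - 677.67, - 575.83, - 318, - 258, - 204, - 415/4,-73, - 489/8, 315, 328.18,442]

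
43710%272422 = 43710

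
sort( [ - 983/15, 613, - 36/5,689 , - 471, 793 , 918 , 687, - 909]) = [ - 909, - 471, - 983/15, - 36/5,613, 687,689, 793 , 918]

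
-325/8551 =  - 325/8551 = - 0.04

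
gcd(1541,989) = 23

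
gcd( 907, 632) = 1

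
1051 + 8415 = 9466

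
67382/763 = 9626/109 = 88.31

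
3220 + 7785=11005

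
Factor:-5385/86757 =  - 5^1*11^( - 2 )*239^( - 1)*359^1 = - 1795/28919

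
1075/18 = 1075/18= 59.72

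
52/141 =52/141 =0.37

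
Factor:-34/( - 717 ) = 2^1*3^( - 1 )*17^1*239^( - 1)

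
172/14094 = 86/7047 = 0.01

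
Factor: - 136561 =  - 17^1*29^1  *277^1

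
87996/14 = 43998/7 = 6285.43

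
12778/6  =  6389/3 = 2129.67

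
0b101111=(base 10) 47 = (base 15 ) 32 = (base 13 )38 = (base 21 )25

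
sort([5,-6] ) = [ - 6, 5]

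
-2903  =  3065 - 5968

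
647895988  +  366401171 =1014297159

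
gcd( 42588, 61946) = 2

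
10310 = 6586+3724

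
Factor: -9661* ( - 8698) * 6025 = 2^1*5^2*241^1*4349^1  *9661^1 = 506289052450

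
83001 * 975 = 80925975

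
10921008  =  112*97509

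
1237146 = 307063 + 930083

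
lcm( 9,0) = 0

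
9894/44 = 4947/22 = 224.86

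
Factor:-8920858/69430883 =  - 2^1 *19^( - 1)*347^(  -  1)*10531^( - 1 ) * 4460429^1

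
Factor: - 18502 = - 2^1*11^1*29^2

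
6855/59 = 116 + 11/59 = 116.19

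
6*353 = 2118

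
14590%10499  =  4091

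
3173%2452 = 721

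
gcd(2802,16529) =1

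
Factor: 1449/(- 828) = -2^( - 2) * 7^1=-7/4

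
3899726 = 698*5587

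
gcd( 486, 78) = 6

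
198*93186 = 18450828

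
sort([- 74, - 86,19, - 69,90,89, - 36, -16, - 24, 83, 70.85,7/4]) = [ - 86, - 74, - 69 , - 36, - 24, - 16, 7/4,19, 70.85,83, 89, 90 ]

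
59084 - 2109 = 56975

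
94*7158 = 672852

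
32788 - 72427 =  - 39639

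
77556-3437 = 74119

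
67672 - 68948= -1276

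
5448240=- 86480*( - 63 )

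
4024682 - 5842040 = - 1817358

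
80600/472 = 10075/59 =170.76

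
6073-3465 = 2608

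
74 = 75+- 1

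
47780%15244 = 2048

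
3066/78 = 39 + 4/13 = 39.31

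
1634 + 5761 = 7395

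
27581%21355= 6226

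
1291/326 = 3 +313/326 = 3.96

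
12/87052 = 3/21763 = 0.00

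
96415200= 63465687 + 32949513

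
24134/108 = 12067/54 = 223.46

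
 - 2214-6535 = -8749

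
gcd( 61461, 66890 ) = 1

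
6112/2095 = 6112/2095= 2.92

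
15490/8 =1936+1/4 = 1936.25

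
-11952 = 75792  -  87744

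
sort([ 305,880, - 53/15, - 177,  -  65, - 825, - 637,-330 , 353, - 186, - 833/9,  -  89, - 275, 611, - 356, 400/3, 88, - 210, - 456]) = [ - 825, - 637, - 456, - 356, - 330, - 275, - 210, - 186,-177, - 833/9,-89, - 65,-53/15, 88, 400/3, 305, 353, 611,880 ]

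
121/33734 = 121/33734 = 0.00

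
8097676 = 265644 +7832032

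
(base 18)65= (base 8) 161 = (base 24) 4H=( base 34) 3B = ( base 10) 113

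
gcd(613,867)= 1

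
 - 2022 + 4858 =2836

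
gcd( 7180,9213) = 1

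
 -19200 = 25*( - 768)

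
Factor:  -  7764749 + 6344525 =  - 1420224= -2^6*3^1 * 13^1*569^1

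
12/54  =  2/9 = 0.22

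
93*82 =7626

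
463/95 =463/95 = 4.87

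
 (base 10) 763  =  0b1011111011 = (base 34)MF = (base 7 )2140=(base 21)1F7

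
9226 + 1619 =10845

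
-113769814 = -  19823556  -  93946258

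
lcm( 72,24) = 72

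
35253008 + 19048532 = 54301540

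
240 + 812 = 1052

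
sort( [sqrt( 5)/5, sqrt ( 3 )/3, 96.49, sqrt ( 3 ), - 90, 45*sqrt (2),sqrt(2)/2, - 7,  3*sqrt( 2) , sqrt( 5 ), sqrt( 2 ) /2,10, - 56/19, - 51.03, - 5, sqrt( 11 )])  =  [ - 90,  -  51.03, - 7, - 5,-56/19, sqrt(5) /5 , sqrt ( 3)/3  ,  sqrt( 2)/2,  sqrt (2 ) /2,sqrt ( 3 ), sqrt( 5), sqrt(11), 3*sqrt( 2),10, 45*sqrt ( 2 ),96.49]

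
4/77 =4/77 = 0.05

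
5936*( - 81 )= - 480816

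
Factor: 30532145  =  5^1*7^3*19^1*937^1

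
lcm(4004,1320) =120120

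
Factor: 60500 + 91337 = 7^1*109^1*199^1 = 151837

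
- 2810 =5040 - 7850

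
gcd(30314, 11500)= 46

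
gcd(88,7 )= 1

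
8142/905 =8 + 902/905 = 9.00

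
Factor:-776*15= - 2^3*3^1 * 5^1*97^1  =  -  11640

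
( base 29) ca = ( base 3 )111021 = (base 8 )546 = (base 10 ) 358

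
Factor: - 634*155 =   -  98270 = - 2^1* 5^1*31^1*317^1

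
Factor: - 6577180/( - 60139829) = 2^2*5^1*17^ ( - 1) * 47^1*457^( - 1)* 6997^1*7741^(-1 )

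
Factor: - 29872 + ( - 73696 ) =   -  2^4*6473^1 = - 103568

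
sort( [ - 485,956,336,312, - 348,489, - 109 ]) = [ - 485, - 348,  -  109,312, 336, 489 , 956 ] 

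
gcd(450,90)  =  90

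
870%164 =50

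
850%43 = 33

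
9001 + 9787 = 18788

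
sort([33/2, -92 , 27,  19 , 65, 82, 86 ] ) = [ - 92, 33/2,  19,  27, 65, 82,  86] 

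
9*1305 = 11745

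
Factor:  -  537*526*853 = -2^1*3^1*179^1 *263^1*853^1 =-240940086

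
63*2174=136962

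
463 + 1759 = 2222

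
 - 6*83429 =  - 500574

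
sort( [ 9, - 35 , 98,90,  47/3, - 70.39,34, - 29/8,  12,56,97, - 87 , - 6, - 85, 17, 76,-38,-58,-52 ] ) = [-87,  -  85 ,  -  70.39, - 58, - 52, -38, - 35  , - 6,-29/8,9,12, 47/3,17,  34,  56, 76,90, 97,  98]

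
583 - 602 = -19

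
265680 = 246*1080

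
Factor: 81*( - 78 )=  - 2^1 * 3^5*13^1 = - 6318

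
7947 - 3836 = 4111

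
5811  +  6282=12093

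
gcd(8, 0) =8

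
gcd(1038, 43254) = 6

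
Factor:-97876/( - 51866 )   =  48938/25933 = 2^1*24469^1*25933^( - 1 ) 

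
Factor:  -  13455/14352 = -15/16 = -2^(- 4 ) * 3^1 * 5^1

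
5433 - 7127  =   - 1694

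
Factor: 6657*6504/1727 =43297128/1727= 2^3*3^2*  7^1*11^( -1)*157^( - 1)*271^1*317^1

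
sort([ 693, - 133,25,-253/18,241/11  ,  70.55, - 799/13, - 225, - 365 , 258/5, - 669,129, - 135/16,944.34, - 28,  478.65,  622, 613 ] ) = [ - 669,- 365, - 225, - 133, - 799/13,  -  28, - 253/18,-135/16,241/11,25, 258/5,70.55, 129,478.65,613,622, 693,944.34 ]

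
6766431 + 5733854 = 12500285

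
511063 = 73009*7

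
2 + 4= 6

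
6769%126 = 91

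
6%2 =0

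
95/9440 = 19/1888= 0.01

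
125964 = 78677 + 47287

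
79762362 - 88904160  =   - 9141798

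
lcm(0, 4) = 0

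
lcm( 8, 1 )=8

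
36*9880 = 355680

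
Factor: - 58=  - 2^1*29^1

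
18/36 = 1/2 = 0.50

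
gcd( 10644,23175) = 3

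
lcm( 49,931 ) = 931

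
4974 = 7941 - 2967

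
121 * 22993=2782153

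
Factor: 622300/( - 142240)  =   - 35/8 = - 2^( - 3)*5^1*7^1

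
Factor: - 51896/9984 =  - 499/96 = - 2^( - 5 )*3^ (-1)*499^1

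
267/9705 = 89/3235 = 0.03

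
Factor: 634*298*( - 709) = -133952788= - 2^2 *149^1*317^1 *709^1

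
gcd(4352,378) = 2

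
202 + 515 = 717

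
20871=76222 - 55351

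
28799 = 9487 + 19312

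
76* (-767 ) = -58292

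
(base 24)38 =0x50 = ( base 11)73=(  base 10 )80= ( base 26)32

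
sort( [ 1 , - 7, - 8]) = [ - 8 , - 7,1 ]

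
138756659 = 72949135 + 65807524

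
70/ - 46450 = - 7/4645 = - 0.00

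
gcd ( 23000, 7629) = 1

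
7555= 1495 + 6060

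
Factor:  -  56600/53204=-50/47 = - 2^1*5^2*47^(-1 ) 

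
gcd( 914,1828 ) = 914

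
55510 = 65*854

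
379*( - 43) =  - 16297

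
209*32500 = 6792500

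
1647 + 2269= 3916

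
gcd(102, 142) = 2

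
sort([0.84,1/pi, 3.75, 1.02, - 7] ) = [ - 7, 1/pi,0.84, 1.02,3.75]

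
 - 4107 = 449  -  4556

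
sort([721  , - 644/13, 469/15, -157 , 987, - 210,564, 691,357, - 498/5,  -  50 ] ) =[ - 210,  -  157, - 498/5, - 50 , - 644/13,469/15, 357, 564, 691, 721, 987]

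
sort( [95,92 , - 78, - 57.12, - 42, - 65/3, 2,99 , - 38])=[ - 78,-57.12, - 42,- 38, - 65/3, 2, 92, 95,99 ]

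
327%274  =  53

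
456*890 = 405840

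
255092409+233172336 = 488264745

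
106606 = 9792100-9685494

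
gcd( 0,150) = 150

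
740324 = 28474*26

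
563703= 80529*7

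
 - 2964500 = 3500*( - 847 )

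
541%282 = 259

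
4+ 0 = 4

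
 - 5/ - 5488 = 5/5488 = 0.00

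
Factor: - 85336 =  - 2^3*10667^1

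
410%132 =14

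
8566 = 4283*2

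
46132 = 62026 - 15894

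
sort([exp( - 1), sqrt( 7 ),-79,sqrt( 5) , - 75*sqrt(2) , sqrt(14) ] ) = [ - 75*sqrt(2 ), - 79, exp( - 1 ) , sqrt( 5) , sqrt(7 ) , sqrt(14) ] 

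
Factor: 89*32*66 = 187968 = 2^6*3^1* 11^1*89^1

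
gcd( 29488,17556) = 76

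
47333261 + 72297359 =119630620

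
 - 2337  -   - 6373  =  4036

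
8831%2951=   2929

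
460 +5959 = 6419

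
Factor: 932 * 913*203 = 2^2*7^1*11^1*29^1* 83^1 * 233^1 = 172735948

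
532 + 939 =1471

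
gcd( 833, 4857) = 1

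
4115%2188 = 1927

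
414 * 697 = 288558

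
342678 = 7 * 48954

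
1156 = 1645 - 489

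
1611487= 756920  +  854567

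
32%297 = 32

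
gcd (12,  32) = 4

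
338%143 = 52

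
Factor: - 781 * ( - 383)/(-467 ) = - 11^1*71^1*383^1 * 467^(- 1)= - 299123/467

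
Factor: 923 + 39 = 962 = 2^1*13^1*37^1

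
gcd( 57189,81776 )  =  1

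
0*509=0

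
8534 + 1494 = 10028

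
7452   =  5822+1630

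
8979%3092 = 2795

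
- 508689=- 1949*261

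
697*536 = 373592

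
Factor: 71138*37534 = 2^2*7^2*383^1*35569^1 = 2670093692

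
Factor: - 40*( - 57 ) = 2^3*3^1 * 5^1* 19^1 = 2280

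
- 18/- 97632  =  1/5424 = 0.00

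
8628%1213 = 137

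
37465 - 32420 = 5045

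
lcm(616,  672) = 7392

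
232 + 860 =1092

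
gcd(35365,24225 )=5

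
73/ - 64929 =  - 73/64929 = - 0.00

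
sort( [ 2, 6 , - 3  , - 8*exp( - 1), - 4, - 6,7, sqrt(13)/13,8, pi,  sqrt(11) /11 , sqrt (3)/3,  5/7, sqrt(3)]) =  [ - 6, - 4,-3, - 8*exp( - 1 ), sqrt (13 )/13, sqrt( 11 )/11,sqrt(3)/3,  5/7,  sqrt(3 ),2, pi,6,  7,8]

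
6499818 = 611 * 10638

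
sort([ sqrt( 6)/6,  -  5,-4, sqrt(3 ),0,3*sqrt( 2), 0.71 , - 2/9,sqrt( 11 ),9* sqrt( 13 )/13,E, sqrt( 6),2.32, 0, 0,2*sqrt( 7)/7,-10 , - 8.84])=[ - 10 , - 8.84, - 5,-4,-2/9,0, 0,0,sqrt( 6)/6 , 0.71,  2*sqrt( 7)/7, sqrt( 3),2.32,sqrt(6 ),9*sqrt ( 13) /13,E,sqrt(11 ) , 3*sqrt( 2)]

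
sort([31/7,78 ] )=[31/7,78]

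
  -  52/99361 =-1+99309/99361 = - 0.00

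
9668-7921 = 1747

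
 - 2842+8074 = 5232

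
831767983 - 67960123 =763807860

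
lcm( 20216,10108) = 20216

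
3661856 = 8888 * 412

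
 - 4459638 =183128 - 4642766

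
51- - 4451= 4502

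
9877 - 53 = 9824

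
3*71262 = 213786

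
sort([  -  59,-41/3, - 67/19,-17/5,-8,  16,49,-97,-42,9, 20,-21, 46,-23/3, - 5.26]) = [  -  97,  -  59 , - 42,-21, - 41/3,-8, - 23/3,-5.26, - 67/19, - 17/5, 9,16, 20, 46, 49 ]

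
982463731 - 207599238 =774864493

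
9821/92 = 427/4 =106.75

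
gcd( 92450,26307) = 1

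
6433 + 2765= 9198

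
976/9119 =976/9119= 0.11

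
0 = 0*53951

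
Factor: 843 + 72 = 915 = 3^1  *  5^1*61^1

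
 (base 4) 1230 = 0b1101100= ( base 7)213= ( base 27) 40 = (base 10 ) 108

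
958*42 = 40236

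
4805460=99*48540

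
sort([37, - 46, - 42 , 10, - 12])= [-46,-42 ,-12, 10,37 ]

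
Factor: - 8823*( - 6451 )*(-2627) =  - 149521413471 = -  3^1* 17^1*37^1*71^1*173^1*6451^1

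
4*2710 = 10840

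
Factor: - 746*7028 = - 5242888 = -2^3*7^1*251^1 * 373^1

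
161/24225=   161/24225 = 0.01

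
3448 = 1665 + 1783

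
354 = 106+248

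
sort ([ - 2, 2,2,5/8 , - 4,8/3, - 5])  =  [  -  5, -4, - 2, 5/8, 2, 2, 8/3]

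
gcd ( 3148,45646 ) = 1574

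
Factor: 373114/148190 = 919/365 = 5^(-1 ) *73^( - 1) * 919^1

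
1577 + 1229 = 2806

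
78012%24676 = 3984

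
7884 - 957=6927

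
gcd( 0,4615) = 4615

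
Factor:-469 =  -7^1*67^1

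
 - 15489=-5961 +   -  9528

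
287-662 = -375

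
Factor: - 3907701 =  - 3^2*7^2*8861^1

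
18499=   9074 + 9425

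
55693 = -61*( - 913 )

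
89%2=1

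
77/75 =1+2/75 = 1.03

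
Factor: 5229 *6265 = 3^2*5^1 * 7^2 * 83^1*179^1 = 32759685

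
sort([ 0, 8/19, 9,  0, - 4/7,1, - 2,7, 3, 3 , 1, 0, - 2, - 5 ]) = [ -5, - 2, - 2, - 4/7 , 0, 0,0,8/19,1,1,3, 3, 7, 9 ] 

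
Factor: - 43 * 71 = -3053 = - 43^1*71^1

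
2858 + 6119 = 8977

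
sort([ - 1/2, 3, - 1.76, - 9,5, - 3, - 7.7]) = [-9, - 7.7, - 3, - 1.76,-1/2,3  ,  5]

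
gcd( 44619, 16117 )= 1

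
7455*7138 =53213790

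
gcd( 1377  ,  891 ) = 81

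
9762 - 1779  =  7983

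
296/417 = 296/417 = 0.71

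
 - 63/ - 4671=7/519  =  0.01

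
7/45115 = 1/6445 = 0.00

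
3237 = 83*39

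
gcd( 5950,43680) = 70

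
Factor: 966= 2^1*3^1*7^1 * 23^1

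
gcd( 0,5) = 5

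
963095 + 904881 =1867976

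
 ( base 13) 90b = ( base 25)2B7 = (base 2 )10111111100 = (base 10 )1532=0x5FC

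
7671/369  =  2557/123 = 20.79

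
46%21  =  4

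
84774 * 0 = 0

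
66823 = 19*3517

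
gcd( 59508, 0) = 59508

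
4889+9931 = 14820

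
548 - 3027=-2479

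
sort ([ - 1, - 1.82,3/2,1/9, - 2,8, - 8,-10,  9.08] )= [-10,  -  8,-2,  -  1.82,-1,  1/9,3/2,  8,  9.08]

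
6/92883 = 2/30961= 0.00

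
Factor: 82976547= 3^1  *229^1 * 269^1*449^1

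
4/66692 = 1/16673 = 0.00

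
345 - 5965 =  - 5620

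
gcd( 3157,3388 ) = 77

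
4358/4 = 2179/2=1089.50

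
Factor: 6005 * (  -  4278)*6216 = - 159685248240= - 2^4*3^2*5^1*7^1*23^1*31^1*37^1*1201^1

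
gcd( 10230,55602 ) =6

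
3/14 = 3/14 = 0.21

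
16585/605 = 27 + 50/121 = 27.41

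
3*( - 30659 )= - 91977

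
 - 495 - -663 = 168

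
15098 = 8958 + 6140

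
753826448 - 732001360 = 21825088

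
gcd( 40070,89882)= 2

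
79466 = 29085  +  50381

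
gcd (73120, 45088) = 32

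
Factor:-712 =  - 2^3*89^1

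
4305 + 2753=7058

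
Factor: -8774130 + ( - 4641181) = -13415311 = - 7^1 * 13^1*19^1*7759^1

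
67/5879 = 67/5879=0.01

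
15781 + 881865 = 897646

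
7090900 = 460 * 15415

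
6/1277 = 6/1277  =  0.00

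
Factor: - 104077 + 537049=432972 = 2^2 * 3^3 * 19^1 * 211^1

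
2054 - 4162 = -2108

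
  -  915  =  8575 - 9490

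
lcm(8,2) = 8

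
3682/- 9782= -1 + 3050/4891 = - 0.38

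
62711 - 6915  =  55796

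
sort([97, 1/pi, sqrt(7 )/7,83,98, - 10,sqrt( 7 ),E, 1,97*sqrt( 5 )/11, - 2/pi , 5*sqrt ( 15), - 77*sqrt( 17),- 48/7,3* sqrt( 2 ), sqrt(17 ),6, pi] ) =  [-77 * sqrt(17 ) ,  -  10,- 48/7, - 2/pi,  1/pi, sqrt( 7) /7, 1 , sqrt( 7 ),E, pi,  sqrt(17), 3*sqrt( 2), 6, 5*sqrt(  15), 97*sqrt(5 )/11,83, 97,98]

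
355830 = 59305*6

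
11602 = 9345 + 2257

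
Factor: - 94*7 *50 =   -  2^2 * 5^2 *7^1*47^1=- 32900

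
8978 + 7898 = 16876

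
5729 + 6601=12330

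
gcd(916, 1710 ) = 2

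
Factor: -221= - 13^1*17^1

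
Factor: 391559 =7^2 * 61^1*131^1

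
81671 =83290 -1619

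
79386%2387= 615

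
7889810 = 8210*961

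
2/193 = 2/193 = 0.01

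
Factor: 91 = 7^1*13^1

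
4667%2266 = 135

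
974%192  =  14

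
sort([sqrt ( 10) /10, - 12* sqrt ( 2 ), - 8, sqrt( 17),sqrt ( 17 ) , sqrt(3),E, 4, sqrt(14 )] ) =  [ - 12 * sqrt(2 ), - 8, sqrt(  10) /10,  sqrt( 3),E,  sqrt(14 ), 4, sqrt(17 ), sqrt(17)]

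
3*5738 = 17214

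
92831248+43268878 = 136100126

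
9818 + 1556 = 11374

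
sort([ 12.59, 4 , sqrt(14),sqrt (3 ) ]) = [ sqrt(3 ) , sqrt (14),4,12.59 ] 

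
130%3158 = 130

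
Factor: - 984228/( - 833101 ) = 2^2*3^1*7^1*11717^1*833101^( - 1 )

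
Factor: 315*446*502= 70525980 = 2^2*3^2 * 5^1*7^1*223^1*251^1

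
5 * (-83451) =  - 417255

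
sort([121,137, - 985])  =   [-985,121,137]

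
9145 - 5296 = 3849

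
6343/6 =6343/6 = 1057.17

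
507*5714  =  2896998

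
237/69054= 79/23018 = 0.00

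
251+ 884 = 1135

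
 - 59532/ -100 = 14883/25 = 595.32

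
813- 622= 191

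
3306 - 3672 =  - 366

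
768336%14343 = 8157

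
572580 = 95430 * 6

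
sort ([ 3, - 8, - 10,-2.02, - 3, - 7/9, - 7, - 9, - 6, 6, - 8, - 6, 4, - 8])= [ - 10, - 9, - 8,-8 , - 8, - 7, - 6, - 6, - 3,-2.02, - 7/9,3, 4, 6]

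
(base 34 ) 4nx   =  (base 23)A6B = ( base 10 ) 5439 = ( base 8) 12477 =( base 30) 619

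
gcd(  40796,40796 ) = 40796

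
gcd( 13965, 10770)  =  15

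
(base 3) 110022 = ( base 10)332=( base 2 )101001100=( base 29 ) BD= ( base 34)9q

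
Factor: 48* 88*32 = 135168 =2^12 * 3^1*11^1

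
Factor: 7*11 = 7^1*11^1 = 77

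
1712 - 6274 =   -  4562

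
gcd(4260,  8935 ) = 5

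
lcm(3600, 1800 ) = 3600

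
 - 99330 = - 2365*42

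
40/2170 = 4/217 = 0.02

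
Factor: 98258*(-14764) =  - 1450681112 = - 2^3*73^1* 673^1*3691^1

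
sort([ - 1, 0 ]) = [ - 1,  0]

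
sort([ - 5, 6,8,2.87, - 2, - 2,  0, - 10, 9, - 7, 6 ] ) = [ -10 , - 7, - 5, -2, - 2,  0, 2.87,  6, 6, 8,9] 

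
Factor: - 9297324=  - 2^2*3^2*41^1*6299^1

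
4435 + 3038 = 7473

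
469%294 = 175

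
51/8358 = 17/2786  =  0.01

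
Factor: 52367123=17^1*3080419^1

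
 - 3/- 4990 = 3/4990 = 0.00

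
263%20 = 3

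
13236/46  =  287+17/23 = 287.74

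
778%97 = 2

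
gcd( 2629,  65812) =1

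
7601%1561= 1357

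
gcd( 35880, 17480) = 920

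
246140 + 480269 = 726409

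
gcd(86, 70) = 2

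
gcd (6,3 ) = 3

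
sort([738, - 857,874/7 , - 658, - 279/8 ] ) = [ - 857, - 658, - 279/8, 874/7,738]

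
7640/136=955/17  =  56.18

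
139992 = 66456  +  73536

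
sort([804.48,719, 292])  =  [ 292, 719,804.48] 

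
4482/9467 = 4482/9467  =  0.47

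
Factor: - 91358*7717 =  - 705009686 = -2^1*17^1 * 2687^1 * 7717^1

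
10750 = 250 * 43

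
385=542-157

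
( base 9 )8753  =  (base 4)1210233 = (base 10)6447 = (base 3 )22211210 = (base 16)192F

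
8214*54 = 443556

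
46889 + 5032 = 51921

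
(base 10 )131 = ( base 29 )4F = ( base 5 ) 1011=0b10000011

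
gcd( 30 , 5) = 5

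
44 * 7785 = 342540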